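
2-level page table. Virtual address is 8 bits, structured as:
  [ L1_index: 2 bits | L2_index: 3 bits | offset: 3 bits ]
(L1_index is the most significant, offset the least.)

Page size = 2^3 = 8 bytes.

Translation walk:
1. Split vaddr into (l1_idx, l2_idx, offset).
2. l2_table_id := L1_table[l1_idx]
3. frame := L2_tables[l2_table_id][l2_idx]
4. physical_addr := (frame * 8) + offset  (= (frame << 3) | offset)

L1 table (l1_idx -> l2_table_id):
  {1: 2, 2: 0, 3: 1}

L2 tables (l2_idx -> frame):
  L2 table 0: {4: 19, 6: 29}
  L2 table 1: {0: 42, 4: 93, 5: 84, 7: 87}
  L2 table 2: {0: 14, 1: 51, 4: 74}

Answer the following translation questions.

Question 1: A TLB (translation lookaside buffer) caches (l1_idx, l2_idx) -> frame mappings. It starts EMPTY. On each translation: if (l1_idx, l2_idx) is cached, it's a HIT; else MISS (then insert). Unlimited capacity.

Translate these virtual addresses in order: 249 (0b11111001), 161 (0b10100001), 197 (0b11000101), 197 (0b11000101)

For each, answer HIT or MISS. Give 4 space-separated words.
Answer: MISS MISS MISS HIT

Derivation:
vaddr=249: (3,7) not in TLB -> MISS, insert
vaddr=161: (2,4) not in TLB -> MISS, insert
vaddr=197: (3,0) not in TLB -> MISS, insert
vaddr=197: (3,0) in TLB -> HIT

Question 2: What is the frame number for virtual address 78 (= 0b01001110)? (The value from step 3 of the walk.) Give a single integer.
vaddr = 78: l1_idx=1, l2_idx=1
L1[1] = 2; L2[2][1] = 51

Answer: 51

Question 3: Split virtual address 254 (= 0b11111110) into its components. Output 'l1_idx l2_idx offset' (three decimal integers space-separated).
Answer: 3 7 6

Derivation:
vaddr = 254 = 0b11111110
  top 2 bits -> l1_idx = 3
  next 3 bits -> l2_idx = 7
  bottom 3 bits -> offset = 6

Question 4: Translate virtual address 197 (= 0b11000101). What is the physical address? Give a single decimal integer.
vaddr = 197 = 0b11000101
Split: l1_idx=3, l2_idx=0, offset=5
L1[3] = 1
L2[1][0] = 42
paddr = 42 * 8 + 5 = 341

Answer: 341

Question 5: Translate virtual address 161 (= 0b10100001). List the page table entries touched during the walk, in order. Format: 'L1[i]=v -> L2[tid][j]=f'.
vaddr = 161 = 0b10100001
Split: l1_idx=2, l2_idx=4, offset=1

Answer: L1[2]=0 -> L2[0][4]=19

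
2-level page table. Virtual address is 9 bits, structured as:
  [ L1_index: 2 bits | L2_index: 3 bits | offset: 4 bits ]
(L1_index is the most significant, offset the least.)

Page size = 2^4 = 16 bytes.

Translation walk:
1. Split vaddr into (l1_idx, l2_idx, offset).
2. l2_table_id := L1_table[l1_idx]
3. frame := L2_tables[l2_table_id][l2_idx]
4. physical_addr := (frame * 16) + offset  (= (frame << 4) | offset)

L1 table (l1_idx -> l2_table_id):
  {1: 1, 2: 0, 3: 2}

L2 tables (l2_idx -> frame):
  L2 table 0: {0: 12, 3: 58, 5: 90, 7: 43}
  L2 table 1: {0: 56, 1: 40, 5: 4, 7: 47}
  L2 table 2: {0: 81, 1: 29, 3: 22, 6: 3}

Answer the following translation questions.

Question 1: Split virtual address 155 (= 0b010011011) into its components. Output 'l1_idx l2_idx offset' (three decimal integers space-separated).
vaddr = 155 = 0b010011011
  top 2 bits -> l1_idx = 1
  next 3 bits -> l2_idx = 1
  bottom 4 bits -> offset = 11

Answer: 1 1 11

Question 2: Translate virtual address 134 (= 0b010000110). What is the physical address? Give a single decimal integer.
vaddr = 134 = 0b010000110
Split: l1_idx=1, l2_idx=0, offset=6
L1[1] = 1
L2[1][0] = 56
paddr = 56 * 16 + 6 = 902

Answer: 902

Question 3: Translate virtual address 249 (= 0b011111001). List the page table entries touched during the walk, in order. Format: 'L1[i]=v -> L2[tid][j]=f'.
vaddr = 249 = 0b011111001
Split: l1_idx=1, l2_idx=7, offset=9

Answer: L1[1]=1 -> L2[1][7]=47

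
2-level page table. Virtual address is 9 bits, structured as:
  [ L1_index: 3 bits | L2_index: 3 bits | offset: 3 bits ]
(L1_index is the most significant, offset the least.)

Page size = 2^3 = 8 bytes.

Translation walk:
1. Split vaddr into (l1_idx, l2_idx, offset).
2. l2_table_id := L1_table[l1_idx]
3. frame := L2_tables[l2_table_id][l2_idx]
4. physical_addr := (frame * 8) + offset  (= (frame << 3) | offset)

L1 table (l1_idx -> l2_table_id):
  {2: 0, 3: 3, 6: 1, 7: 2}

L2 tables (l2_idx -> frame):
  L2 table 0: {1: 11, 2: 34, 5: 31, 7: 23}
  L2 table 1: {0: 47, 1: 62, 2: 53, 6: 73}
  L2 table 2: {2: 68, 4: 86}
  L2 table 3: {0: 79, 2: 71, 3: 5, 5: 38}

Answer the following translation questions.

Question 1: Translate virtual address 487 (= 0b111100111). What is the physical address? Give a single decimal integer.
vaddr = 487 = 0b111100111
Split: l1_idx=7, l2_idx=4, offset=7
L1[7] = 2
L2[2][4] = 86
paddr = 86 * 8 + 7 = 695

Answer: 695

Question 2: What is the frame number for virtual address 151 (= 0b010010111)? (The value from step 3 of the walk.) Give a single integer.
vaddr = 151: l1_idx=2, l2_idx=2
L1[2] = 0; L2[0][2] = 34

Answer: 34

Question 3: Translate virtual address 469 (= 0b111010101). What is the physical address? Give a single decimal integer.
Answer: 549

Derivation:
vaddr = 469 = 0b111010101
Split: l1_idx=7, l2_idx=2, offset=5
L1[7] = 2
L2[2][2] = 68
paddr = 68 * 8 + 5 = 549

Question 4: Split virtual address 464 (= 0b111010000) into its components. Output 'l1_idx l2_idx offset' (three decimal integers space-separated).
vaddr = 464 = 0b111010000
  top 3 bits -> l1_idx = 7
  next 3 bits -> l2_idx = 2
  bottom 3 bits -> offset = 0

Answer: 7 2 0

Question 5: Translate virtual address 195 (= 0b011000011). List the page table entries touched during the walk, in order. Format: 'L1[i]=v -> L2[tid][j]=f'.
vaddr = 195 = 0b011000011
Split: l1_idx=3, l2_idx=0, offset=3

Answer: L1[3]=3 -> L2[3][0]=79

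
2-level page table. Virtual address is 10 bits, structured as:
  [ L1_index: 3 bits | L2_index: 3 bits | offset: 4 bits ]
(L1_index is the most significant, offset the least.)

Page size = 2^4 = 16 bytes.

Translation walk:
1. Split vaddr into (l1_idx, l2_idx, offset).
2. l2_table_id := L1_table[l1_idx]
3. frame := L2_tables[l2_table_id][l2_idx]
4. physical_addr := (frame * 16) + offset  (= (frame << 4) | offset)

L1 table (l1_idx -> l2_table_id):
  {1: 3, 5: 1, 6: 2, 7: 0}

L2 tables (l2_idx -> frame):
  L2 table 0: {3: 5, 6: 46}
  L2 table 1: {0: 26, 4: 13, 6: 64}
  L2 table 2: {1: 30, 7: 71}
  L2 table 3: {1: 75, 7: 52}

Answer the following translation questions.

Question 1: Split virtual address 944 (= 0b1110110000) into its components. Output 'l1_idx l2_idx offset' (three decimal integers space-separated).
vaddr = 944 = 0b1110110000
  top 3 bits -> l1_idx = 7
  next 3 bits -> l2_idx = 3
  bottom 4 bits -> offset = 0

Answer: 7 3 0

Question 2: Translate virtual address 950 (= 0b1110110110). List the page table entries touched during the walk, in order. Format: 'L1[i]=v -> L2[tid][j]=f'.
Answer: L1[7]=0 -> L2[0][3]=5

Derivation:
vaddr = 950 = 0b1110110110
Split: l1_idx=7, l2_idx=3, offset=6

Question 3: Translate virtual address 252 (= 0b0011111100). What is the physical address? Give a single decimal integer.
Answer: 844

Derivation:
vaddr = 252 = 0b0011111100
Split: l1_idx=1, l2_idx=7, offset=12
L1[1] = 3
L2[3][7] = 52
paddr = 52 * 16 + 12 = 844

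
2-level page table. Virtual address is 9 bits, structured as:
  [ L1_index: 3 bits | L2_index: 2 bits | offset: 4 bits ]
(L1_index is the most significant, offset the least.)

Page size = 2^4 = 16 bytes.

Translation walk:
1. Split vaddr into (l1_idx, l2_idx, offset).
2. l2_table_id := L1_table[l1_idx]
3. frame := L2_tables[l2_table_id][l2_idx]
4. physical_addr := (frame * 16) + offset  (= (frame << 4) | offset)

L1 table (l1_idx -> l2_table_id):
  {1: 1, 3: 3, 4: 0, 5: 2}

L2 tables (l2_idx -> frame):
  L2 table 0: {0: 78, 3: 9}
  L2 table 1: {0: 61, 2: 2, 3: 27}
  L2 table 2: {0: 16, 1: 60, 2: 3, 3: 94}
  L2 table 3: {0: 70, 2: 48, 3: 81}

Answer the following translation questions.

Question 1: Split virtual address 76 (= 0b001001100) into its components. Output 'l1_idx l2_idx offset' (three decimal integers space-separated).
Answer: 1 0 12

Derivation:
vaddr = 76 = 0b001001100
  top 3 bits -> l1_idx = 1
  next 2 bits -> l2_idx = 0
  bottom 4 bits -> offset = 12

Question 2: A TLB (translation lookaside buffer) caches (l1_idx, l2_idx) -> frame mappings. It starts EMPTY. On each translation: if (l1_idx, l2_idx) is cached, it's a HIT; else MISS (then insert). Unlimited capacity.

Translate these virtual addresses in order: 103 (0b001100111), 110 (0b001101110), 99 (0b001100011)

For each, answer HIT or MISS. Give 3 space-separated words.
Answer: MISS HIT HIT

Derivation:
vaddr=103: (1,2) not in TLB -> MISS, insert
vaddr=110: (1,2) in TLB -> HIT
vaddr=99: (1,2) in TLB -> HIT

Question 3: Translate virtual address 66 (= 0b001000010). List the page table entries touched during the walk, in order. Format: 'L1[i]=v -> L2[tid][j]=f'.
vaddr = 66 = 0b001000010
Split: l1_idx=1, l2_idx=0, offset=2

Answer: L1[1]=1 -> L2[1][0]=61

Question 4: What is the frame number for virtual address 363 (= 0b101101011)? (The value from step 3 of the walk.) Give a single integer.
Answer: 3

Derivation:
vaddr = 363: l1_idx=5, l2_idx=2
L1[5] = 2; L2[2][2] = 3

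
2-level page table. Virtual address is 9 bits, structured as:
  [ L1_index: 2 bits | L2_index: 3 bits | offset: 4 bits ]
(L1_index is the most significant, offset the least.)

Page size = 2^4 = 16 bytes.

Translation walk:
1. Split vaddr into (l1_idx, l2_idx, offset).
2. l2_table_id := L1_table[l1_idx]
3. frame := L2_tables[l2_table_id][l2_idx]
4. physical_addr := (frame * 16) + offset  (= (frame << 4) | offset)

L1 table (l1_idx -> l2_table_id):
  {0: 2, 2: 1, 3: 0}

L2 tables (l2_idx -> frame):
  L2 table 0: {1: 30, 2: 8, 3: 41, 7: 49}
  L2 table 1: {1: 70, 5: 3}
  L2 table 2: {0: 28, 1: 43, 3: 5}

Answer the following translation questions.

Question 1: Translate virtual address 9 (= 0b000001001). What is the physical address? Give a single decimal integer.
Answer: 457

Derivation:
vaddr = 9 = 0b000001001
Split: l1_idx=0, l2_idx=0, offset=9
L1[0] = 2
L2[2][0] = 28
paddr = 28 * 16 + 9 = 457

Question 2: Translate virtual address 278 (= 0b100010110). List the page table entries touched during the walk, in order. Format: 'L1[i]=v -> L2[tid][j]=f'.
vaddr = 278 = 0b100010110
Split: l1_idx=2, l2_idx=1, offset=6

Answer: L1[2]=1 -> L2[1][1]=70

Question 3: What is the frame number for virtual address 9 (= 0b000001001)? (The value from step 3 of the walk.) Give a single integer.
vaddr = 9: l1_idx=0, l2_idx=0
L1[0] = 2; L2[2][0] = 28

Answer: 28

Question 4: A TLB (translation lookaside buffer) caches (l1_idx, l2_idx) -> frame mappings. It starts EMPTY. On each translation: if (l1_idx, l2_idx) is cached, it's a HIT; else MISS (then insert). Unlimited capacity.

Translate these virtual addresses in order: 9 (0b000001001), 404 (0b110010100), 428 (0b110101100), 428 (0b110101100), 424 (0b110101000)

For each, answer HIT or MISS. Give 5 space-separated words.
vaddr=9: (0,0) not in TLB -> MISS, insert
vaddr=404: (3,1) not in TLB -> MISS, insert
vaddr=428: (3,2) not in TLB -> MISS, insert
vaddr=428: (3,2) in TLB -> HIT
vaddr=424: (3,2) in TLB -> HIT

Answer: MISS MISS MISS HIT HIT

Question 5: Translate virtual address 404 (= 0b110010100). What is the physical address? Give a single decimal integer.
Answer: 484

Derivation:
vaddr = 404 = 0b110010100
Split: l1_idx=3, l2_idx=1, offset=4
L1[3] = 0
L2[0][1] = 30
paddr = 30 * 16 + 4 = 484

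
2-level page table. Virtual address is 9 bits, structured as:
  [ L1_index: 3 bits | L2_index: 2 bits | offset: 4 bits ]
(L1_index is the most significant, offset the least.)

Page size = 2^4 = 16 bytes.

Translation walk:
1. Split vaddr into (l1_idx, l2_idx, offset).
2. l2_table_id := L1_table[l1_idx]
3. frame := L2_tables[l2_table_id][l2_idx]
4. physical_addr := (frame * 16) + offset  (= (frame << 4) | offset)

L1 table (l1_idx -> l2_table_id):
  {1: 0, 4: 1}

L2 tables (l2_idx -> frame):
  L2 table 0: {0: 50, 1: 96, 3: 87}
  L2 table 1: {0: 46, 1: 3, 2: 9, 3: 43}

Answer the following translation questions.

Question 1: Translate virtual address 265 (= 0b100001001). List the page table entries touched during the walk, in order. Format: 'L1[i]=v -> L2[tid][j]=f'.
vaddr = 265 = 0b100001001
Split: l1_idx=4, l2_idx=0, offset=9

Answer: L1[4]=1 -> L2[1][0]=46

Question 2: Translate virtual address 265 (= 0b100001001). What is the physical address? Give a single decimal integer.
Answer: 745

Derivation:
vaddr = 265 = 0b100001001
Split: l1_idx=4, l2_idx=0, offset=9
L1[4] = 1
L2[1][0] = 46
paddr = 46 * 16 + 9 = 745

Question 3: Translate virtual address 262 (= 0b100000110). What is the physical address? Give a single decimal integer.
vaddr = 262 = 0b100000110
Split: l1_idx=4, l2_idx=0, offset=6
L1[4] = 1
L2[1][0] = 46
paddr = 46 * 16 + 6 = 742

Answer: 742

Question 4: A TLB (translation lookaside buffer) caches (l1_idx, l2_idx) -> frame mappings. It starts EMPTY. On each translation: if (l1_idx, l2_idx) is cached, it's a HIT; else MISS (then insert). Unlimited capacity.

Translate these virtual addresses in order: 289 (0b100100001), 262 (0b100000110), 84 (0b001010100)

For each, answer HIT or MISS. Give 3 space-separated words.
vaddr=289: (4,2) not in TLB -> MISS, insert
vaddr=262: (4,0) not in TLB -> MISS, insert
vaddr=84: (1,1) not in TLB -> MISS, insert

Answer: MISS MISS MISS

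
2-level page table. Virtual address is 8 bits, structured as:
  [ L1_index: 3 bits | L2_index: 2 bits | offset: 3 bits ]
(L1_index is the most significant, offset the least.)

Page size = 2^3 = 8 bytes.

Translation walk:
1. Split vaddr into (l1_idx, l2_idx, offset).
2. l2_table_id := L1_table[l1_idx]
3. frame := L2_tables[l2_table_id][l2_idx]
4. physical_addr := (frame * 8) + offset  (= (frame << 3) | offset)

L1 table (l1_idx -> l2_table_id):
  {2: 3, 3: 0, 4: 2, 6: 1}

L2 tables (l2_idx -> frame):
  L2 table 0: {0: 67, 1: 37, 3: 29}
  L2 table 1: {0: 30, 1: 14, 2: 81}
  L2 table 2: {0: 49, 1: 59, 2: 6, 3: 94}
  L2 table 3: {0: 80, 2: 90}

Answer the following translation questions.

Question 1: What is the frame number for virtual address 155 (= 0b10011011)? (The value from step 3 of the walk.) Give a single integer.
Answer: 94

Derivation:
vaddr = 155: l1_idx=4, l2_idx=3
L1[4] = 2; L2[2][3] = 94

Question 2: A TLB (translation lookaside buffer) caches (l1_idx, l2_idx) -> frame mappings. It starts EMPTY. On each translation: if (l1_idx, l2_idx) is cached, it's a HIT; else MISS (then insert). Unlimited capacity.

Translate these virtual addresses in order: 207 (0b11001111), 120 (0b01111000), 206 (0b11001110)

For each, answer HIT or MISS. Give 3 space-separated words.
Answer: MISS MISS HIT

Derivation:
vaddr=207: (6,1) not in TLB -> MISS, insert
vaddr=120: (3,3) not in TLB -> MISS, insert
vaddr=206: (6,1) in TLB -> HIT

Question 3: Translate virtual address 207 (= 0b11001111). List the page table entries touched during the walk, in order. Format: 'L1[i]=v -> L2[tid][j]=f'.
vaddr = 207 = 0b11001111
Split: l1_idx=6, l2_idx=1, offset=7

Answer: L1[6]=1 -> L2[1][1]=14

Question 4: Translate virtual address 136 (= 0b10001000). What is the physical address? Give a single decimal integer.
vaddr = 136 = 0b10001000
Split: l1_idx=4, l2_idx=1, offset=0
L1[4] = 2
L2[2][1] = 59
paddr = 59 * 8 + 0 = 472

Answer: 472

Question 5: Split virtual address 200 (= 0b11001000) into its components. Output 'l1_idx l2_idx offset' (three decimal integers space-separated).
Answer: 6 1 0

Derivation:
vaddr = 200 = 0b11001000
  top 3 bits -> l1_idx = 6
  next 2 bits -> l2_idx = 1
  bottom 3 bits -> offset = 0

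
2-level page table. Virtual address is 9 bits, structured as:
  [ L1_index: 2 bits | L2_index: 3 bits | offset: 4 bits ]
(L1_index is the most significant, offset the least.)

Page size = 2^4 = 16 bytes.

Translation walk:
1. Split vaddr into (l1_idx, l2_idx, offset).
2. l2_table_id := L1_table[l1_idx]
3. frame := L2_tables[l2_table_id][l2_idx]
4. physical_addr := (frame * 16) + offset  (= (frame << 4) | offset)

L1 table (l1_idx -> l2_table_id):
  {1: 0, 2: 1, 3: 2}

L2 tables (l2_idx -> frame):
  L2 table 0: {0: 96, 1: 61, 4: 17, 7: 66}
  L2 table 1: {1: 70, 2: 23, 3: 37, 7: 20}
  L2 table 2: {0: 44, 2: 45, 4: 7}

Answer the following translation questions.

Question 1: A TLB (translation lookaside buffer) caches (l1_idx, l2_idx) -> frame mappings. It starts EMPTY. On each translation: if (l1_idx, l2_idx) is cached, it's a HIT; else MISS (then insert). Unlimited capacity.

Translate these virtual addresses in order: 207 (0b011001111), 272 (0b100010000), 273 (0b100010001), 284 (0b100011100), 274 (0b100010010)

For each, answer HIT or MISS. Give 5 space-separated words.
vaddr=207: (1,4) not in TLB -> MISS, insert
vaddr=272: (2,1) not in TLB -> MISS, insert
vaddr=273: (2,1) in TLB -> HIT
vaddr=284: (2,1) in TLB -> HIT
vaddr=274: (2,1) in TLB -> HIT

Answer: MISS MISS HIT HIT HIT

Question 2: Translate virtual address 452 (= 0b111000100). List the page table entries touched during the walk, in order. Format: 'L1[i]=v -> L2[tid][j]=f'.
vaddr = 452 = 0b111000100
Split: l1_idx=3, l2_idx=4, offset=4

Answer: L1[3]=2 -> L2[2][4]=7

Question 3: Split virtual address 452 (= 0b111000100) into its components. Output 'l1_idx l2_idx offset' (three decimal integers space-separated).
vaddr = 452 = 0b111000100
  top 2 bits -> l1_idx = 3
  next 3 bits -> l2_idx = 4
  bottom 4 bits -> offset = 4

Answer: 3 4 4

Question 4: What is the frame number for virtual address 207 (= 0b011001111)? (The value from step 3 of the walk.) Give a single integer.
Answer: 17

Derivation:
vaddr = 207: l1_idx=1, l2_idx=4
L1[1] = 0; L2[0][4] = 17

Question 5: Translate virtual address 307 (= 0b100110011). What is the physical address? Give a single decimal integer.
Answer: 595

Derivation:
vaddr = 307 = 0b100110011
Split: l1_idx=2, l2_idx=3, offset=3
L1[2] = 1
L2[1][3] = 37
paddr = 37 * 16 + 3 = 595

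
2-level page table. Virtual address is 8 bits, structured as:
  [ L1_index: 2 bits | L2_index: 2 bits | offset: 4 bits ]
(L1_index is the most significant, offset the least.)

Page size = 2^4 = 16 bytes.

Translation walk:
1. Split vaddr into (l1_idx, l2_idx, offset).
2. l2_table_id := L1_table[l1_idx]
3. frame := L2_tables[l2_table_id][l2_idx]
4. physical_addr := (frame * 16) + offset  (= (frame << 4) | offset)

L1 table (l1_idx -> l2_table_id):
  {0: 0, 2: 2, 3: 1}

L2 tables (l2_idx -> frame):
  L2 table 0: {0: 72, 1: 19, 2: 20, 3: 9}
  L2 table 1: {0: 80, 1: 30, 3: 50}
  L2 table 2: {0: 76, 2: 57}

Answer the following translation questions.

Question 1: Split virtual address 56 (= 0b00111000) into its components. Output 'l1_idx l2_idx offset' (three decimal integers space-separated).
Answer: 0 3 8

Derivation:
vaddr = 56 = 0b00111000
  top 2 bits -> l1_idx = 0
  next 2 bits -> l2_idx = 3
  bottom 4 bits -> offset = 8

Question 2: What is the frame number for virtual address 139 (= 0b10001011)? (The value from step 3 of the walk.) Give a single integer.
Answer: 76

Derivation:
vaddr = 139: l1_idx=2, l2_idx=0
L1[2] = 2; L2[2][0] = 76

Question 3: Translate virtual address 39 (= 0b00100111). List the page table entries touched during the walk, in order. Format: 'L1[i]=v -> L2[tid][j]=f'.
Answer: L1[0]=0 -> L2[0][2]=20

Derivation:
vaddr = 39 = 0b00100111
Split: l1_idx=0, l2_idx=2, offset=7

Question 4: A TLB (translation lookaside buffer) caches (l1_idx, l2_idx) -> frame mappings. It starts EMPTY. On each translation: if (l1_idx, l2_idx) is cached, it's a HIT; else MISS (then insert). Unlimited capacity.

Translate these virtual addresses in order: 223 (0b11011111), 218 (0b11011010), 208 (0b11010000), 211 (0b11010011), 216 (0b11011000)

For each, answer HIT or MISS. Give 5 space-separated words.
vaddr=223: (3,1) not in TLB -> MISS, insert
vaddr=218: (3,1) in TLB -> HIT
vaddr=208: (3,1) in TLB -> HIT
vaddr=211: (3,1) in TLB -> HIT
vaddr=216: (3,1) in TLB -> HIT

Answer: MISS HIT HIT HIT HIT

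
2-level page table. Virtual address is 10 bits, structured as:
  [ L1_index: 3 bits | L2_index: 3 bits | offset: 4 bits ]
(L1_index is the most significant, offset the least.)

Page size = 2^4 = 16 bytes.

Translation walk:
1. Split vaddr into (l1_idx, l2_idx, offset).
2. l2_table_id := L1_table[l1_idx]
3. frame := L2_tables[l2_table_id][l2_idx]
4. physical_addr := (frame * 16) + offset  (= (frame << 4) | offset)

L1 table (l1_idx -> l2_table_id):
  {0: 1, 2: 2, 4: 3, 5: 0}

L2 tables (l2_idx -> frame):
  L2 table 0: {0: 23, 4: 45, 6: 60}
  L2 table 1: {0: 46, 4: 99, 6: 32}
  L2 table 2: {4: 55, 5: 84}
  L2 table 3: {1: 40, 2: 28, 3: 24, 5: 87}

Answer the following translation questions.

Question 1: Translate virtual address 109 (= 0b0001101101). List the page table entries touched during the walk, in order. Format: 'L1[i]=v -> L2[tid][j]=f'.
Answer: L1[0]=1 -> L2[1][6]=32

Derivation:
vaddr = 109 = 0b0001101101
Split: l1_idx=0, l2_idx=6, offset=13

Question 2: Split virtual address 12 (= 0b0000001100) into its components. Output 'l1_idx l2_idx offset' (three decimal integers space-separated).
vaddr = 12 = 0b0000001100
  top 3 bits -> l1_idx = 0
  next 3 bits -> l2_idx = 0
  bottom 4 bits -> offset = 12

Answer: 0 0 12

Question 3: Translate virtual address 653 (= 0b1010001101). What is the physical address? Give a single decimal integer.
vaddr = 653 = 0b1010001101
Split: l1_idx=5, l2_idx=0, offset=13
L1[5] = 0
L2[0][0] = 23
paddr = 23 * 16 + 13 = 381

Answer: 381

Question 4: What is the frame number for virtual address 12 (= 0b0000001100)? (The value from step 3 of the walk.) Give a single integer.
vaddr = 12: l1_idx=0, l2_idx=0
L1[0] = 1; L2[1][0] = 46

Answer: 46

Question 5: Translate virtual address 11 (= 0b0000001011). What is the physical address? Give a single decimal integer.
vaddr = 11 = 0b0000001011
Split: l1_idx=0, l2_idx=0, offset=11
L1[0] = 1
L2[1][0] = 46
paddr = 46 * 16 + 11 = 747

Answer: 747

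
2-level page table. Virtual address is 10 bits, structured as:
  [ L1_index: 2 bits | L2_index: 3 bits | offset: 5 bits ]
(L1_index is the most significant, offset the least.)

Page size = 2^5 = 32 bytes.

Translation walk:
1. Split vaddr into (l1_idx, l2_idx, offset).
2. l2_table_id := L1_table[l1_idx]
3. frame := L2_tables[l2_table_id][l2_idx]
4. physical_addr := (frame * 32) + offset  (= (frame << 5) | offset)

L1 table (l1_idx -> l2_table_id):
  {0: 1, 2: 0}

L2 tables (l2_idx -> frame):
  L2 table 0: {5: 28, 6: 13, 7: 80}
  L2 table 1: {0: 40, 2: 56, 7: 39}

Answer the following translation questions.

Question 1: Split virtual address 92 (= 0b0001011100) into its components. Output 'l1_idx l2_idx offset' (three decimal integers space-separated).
Answer: 0 2 28

Derivation:
vaddr = 92 = 0b0001011100
  top 2 bits -> l1_idx = 0
  next 3 bits -> l2_idx = 2
  bottom 5 bits -> offset = 28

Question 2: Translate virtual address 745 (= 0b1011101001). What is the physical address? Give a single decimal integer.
vaddr = 745 = 0b1011101001
Split: l1_idx=2, l2_idx=7, offset=9
L1[2] = 0
L2[0][7] = 80
paddr = 80 * 32 + 9 = 2569

Answer: 2569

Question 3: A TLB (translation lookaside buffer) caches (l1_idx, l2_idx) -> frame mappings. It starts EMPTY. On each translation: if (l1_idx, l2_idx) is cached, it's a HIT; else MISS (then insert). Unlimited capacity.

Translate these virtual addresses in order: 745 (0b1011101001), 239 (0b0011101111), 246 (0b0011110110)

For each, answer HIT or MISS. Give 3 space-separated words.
Answer: MISS MISS HIT

Derivation:
vaddr=745: (2,7) not in TLB -> MISS, insert
vaddr=239: (0,7) not in TLB -> MISS, insert
vaddr=246: (0,7) in TLB -> HIT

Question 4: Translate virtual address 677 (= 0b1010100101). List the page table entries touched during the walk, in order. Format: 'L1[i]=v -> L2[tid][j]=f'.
vaddr = 677 = 0b1010100101
Split: l1_idx=2, l2_idx=5, offset=5

Answer: L1[2]=0 -> L2[0][5]=28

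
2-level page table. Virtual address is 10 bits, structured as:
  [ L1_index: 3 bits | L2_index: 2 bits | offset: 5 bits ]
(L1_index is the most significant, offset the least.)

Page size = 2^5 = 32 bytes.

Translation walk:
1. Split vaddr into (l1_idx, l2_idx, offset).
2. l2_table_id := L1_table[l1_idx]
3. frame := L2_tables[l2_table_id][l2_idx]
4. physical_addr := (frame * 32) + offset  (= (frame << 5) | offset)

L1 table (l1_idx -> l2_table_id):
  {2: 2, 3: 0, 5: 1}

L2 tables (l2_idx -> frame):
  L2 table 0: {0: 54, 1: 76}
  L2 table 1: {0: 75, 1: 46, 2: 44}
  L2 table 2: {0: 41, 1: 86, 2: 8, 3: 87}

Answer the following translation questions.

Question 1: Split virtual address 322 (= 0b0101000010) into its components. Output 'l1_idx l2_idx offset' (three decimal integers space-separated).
vaddr = 322 = 0b0101000010
  top 3 bits -> l1_idx = 2
  next 2 bits -> l2_idx = 2
  bottom 5 bits -> offset = 2

Answer: 2 2 2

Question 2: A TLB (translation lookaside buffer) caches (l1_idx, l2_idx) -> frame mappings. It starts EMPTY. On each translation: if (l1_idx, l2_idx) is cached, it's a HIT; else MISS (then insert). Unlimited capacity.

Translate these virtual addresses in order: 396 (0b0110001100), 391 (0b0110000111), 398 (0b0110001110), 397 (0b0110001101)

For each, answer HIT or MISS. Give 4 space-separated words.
Answer: MISS HIT HIT HIT

Derivation:
vaddr=396: (3,0) not in TLB -> MISS, insert
vaddr=391: (3,0) in TLB -> HIT
vaddr=398: (3,0) in TLB -> HIT
vaddr=397: (3,0) in TLB -> HIT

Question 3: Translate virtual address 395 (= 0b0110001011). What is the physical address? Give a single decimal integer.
vaddr = 395 = 0b0110001011
Split: l1_idx=3, l2_idx=0, offset=11
L1[3] = 0
L2[0][0] = 54
paddr = 54 * 32 + 11 = 1739

Answer: 1739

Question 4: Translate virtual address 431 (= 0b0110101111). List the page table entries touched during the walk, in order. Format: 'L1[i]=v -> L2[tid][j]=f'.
Answer: L1[3]=0 -> L2[0][1]=76

Derivation:
vaddr = 431 = 0b0110101111
Split: l1_idx=3, l2_idx=1, offset=15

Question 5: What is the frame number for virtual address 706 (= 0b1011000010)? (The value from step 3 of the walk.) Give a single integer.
Answer: 44

Derivation:
vaddr = 706: l1_idx=5, l2_idx=2
L1[5] = 1; L2[1][2] = 44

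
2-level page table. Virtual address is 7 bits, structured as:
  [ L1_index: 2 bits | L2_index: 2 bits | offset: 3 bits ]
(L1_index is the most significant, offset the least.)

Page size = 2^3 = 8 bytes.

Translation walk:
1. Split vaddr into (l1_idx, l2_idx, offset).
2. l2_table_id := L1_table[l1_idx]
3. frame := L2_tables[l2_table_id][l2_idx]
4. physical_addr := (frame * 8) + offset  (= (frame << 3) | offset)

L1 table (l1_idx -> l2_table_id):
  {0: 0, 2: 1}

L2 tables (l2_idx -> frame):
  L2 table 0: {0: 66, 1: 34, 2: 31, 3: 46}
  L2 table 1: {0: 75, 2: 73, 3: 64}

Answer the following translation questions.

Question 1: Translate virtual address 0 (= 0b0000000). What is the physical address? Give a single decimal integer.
vaddr = 0 = 0b0000000
Split: l1_idx=0, l2_idx=0, offset=0
L1[0] = 0
L2[0][0] = 66
paddr = 66 * 8 + 0 = 528

Answer: 528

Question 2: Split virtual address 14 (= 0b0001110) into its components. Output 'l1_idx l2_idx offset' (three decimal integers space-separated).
vaddr = 14 = 0b0001110
  top 2 bits -> l1_idx = 0
  next 2 bits -> l2_idx = 1
  bottom 3 bits -> offset = 6

Answer: 0 1 6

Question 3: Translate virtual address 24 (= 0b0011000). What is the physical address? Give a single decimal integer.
vaddr = 24 = 0b0011000
Split: l1_idx=0, l2_idx=3, offset=0
L1[0] = 0
L2[0][3] = 46
paddr = 46 * 8 + 0 = 368

Answer: 368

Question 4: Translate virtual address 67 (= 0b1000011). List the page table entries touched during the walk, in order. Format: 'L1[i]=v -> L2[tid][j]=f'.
vaddr = 67 = 0b1000011
Split: l1_idx=2, l2_idx=0, offset=3

Answer: L1[2]=1 -> L2[1][0]=75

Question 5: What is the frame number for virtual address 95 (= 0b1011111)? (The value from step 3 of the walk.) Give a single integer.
vaddr = 95: l1_idx=2, l2_idx=3
L1[2] = 1; L2[1][3] = 64

Answer: 64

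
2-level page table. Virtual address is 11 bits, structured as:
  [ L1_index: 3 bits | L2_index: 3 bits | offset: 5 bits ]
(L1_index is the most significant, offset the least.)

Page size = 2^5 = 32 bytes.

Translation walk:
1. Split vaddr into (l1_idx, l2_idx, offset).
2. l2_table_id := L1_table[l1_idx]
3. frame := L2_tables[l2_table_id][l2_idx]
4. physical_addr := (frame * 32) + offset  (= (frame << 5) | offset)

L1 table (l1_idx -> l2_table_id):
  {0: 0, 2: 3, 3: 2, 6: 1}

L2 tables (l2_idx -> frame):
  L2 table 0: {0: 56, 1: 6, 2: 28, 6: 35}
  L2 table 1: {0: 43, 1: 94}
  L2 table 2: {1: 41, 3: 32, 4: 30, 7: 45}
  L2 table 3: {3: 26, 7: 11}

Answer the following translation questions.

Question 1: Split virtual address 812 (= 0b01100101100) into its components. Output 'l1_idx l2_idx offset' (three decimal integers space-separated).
Answer: 3 1 12

Derivation:
vaddr = 812 = 0b01100101100
  top 3 bits -> l1_idx = 3
  next 3 bits -> l2_idx = 1
  bottom 5 bits -> offset = 12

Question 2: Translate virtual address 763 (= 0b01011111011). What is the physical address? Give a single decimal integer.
Answer: 379

Derivation:
vaddr = 763 = 0b01011111011
Split: l1_idx=2, l2_idx=7, offset=27
L1[2] = 3
L2[3][7] = 11
paddr = 11 * 32 + 27 = 379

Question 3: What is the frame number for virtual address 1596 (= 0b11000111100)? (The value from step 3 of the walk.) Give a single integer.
vaddr = 1596: l1_idx=6, l2_idx=1
L1[6] = 1; L2[1][1] = 94

Answer: 94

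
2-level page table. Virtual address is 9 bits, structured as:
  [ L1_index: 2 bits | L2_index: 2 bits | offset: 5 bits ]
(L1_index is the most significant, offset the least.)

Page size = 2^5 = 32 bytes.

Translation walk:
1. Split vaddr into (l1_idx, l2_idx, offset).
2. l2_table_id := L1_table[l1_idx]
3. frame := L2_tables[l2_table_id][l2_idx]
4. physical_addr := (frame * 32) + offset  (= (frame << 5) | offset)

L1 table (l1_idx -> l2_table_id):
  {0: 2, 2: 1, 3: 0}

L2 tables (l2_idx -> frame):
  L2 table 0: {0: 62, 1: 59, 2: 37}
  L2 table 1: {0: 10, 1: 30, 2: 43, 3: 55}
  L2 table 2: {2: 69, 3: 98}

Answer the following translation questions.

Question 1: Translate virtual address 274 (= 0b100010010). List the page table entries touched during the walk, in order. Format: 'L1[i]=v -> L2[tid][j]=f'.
vaddr = 274 = 0b100010010
Split: l1_idx=2, l2_idx=0, offset=18

Answer: L1[2]=1 -> L2[1][0]=10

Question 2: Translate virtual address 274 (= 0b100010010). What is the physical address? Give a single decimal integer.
vaddr = 274 = 0b100010010
Split: l1_idx=2, l2_idx=0, offset=18
L1[2] = 1
L2[1][0] = 10
paddr = 10 * 32 + 18 = 338

Answer: 338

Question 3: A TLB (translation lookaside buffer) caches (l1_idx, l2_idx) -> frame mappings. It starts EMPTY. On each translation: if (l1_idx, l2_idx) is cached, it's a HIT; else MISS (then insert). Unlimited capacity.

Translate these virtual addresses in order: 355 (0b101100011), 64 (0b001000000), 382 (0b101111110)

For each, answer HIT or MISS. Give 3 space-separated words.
vaddr=355: (2,3) not in TLB -> MISS, insert
vaddr=64: (0,2) not in TLB -> MISS, insert
vaddr=382: (2,3) in TLB -> HIT

Answer: MISS MISS HIT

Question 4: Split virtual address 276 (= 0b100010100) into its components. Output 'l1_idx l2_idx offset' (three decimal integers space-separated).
Answer: 2 0 20

Derivation:
vaddr = 276 = 0b100010100
  top 2 bits -> l1_idx = 2
  next 2 bits -> l2_idx = 0
  bottom 5 bits -> offset = 20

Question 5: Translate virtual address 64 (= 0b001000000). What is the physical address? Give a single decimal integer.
vaddr = 64 = 0b001000000
Split: l1_idx=0, l2_idx=2, offset=0
L1[0] = 2
L2[2][2] = 69
paddr = 69 * 32 + 0 = 2208

Answer: 2208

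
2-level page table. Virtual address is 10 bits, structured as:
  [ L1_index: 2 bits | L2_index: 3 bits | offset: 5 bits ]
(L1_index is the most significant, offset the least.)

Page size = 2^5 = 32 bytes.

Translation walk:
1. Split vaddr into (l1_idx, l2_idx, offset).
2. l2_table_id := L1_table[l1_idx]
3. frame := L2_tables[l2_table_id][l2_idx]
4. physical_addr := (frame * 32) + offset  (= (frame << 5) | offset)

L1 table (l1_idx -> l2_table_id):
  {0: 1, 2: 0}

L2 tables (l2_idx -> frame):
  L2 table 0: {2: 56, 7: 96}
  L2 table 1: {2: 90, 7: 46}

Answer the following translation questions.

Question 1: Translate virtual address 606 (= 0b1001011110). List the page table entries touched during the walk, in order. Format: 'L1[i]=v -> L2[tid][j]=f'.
Answer: L1[2]=0 -> L2[0][2]=56

Derivation:
vaddr = 606 = 0b1001011110
Split: l1_idx=2, l2_idx=2, offset=30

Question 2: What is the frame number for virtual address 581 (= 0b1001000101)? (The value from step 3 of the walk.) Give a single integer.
vaddr = 581: l1_idx=2, l2_idx=2
L1[2] = 0; L2[0][2] = 56

Answer: 56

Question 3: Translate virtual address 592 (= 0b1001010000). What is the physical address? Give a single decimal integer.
Answer: 1808

Derivation:
vaddr = 592 = 0b1001010000
Split: l1_idx=2, l2_idx=2, offset=16
L1[2] = 0
L2[0][2] = 56
paddr = 56 * 32 + 16 = 1808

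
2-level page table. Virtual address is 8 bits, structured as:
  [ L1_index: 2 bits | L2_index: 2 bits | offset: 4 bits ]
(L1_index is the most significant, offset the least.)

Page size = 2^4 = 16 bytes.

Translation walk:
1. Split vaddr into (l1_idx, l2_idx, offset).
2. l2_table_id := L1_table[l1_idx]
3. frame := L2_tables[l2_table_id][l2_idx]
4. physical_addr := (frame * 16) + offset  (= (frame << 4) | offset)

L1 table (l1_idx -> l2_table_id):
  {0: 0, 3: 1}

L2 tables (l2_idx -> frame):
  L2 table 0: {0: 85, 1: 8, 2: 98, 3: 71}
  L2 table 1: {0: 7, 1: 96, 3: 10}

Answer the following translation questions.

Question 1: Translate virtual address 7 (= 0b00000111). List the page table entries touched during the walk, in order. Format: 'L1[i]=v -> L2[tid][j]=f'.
vaddr = 7 = 0b00000111
Split: l1_idx=0, l2_idx=0, offset=7

Answer: L1[0]=0 -> L2[0][0]=85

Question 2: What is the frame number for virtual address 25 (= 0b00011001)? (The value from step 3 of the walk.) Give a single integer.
Answer: 8

Derivation:
vaddr = 25: l1_idx=0, l2_idx=1
L1[0] = 0; L2[0][1] = 8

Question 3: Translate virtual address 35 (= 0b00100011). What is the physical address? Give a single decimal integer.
vaddr = 35 = 0b00100011
Split: l1_idx=0, l2_idx=2, offset=3
L1[0] = 0
L2[0][2] = 98
paddr = 98 * 16 + 3 = 1571

Answer: 1571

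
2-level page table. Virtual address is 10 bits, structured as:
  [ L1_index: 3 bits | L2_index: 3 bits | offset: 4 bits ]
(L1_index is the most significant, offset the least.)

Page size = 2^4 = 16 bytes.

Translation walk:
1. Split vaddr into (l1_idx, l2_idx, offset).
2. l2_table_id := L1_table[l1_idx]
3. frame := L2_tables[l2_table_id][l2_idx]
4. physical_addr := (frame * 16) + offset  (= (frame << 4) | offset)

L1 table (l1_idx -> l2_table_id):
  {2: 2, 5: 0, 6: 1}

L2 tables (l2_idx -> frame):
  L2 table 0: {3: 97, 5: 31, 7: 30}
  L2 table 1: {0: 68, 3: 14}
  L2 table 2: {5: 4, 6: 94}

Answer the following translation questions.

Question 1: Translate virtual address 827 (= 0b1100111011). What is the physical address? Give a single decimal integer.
vaddr = 827 = 0b1100111011
Split: l1_idx=6, l2_idx=3, offset=11
L1[6] = 1
L2[1][3] = 14
paddr = 14 * 16 + 11 = 235

Answer: 235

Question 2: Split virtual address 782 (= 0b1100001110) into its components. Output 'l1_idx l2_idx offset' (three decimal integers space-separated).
vaddr = 782 = 0b1100001110
  top 3 bits -> l1_idx = 6
  next 3 bits -> l2_idx = 0
  bottom 4 bits -> offset = 14

Answer: 6 0 14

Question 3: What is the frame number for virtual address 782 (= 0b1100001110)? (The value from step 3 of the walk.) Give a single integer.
vaddr = 782: l1_idx=6, l2_idx=0
L1[6] = 1; L2[1][0] = 68

Answer: 68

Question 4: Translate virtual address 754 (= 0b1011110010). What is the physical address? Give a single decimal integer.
Answer: 482

Derivation:
vaddr = 754 = 0b1011110010
Split: l1_idx=5, l2_idx=7, offset=2
L1[5] = 0
L2[0][7] = 30
paddr = 30 * 16 + 2 = 482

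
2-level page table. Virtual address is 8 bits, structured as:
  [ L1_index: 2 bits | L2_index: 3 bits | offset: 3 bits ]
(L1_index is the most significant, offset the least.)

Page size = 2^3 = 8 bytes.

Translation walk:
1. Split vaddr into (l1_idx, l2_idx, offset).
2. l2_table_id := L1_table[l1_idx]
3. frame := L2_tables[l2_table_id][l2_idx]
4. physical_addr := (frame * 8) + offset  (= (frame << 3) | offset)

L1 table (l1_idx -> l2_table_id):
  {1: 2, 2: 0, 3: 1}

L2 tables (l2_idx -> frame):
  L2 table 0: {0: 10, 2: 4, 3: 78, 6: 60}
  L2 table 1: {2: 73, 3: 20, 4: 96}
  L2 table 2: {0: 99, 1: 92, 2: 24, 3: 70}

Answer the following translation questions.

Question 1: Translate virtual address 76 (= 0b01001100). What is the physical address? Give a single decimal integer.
Answer: 740

Derivation:
vaddr = 76 = 0b01001100
Split: l1_idx=1, l2_idx=1, offset=4
L1[1] = 2
L2[2][1] = 92
paddr = 92 * 8 + 4 = 740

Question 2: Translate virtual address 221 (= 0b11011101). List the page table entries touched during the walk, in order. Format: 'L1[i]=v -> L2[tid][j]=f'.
Answer: L1[3]=1 -> L2[1][3]=20

Derivation:
vaddr = 221 = 0b11011101
Split: l1_idx=3, l2_idx=3, offset=5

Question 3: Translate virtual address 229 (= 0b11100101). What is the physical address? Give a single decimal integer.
Answer: 773

Derivation:
vaddr = 229 = 0b11100101
Split: l1_idx=3, l2_idx=4, offset=5
L1[3] = 1
L2[1][4] = 96
paddr = 96 * 8 + 5 = 773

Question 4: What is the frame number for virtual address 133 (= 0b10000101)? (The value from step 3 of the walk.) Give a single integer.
vaddr = 133: l1_idx=2, l2_idx=0
L1[2] = 0; L2[0][0] = 10

Answer: 10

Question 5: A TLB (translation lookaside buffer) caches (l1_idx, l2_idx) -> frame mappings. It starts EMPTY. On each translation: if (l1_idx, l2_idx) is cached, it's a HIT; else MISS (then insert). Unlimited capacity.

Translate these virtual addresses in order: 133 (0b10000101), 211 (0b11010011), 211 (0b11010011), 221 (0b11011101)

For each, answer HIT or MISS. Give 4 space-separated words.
Answer: MISS MISS HIT MISS

Derivation:
vaddr=133: (2,0) not in TLB -> MISS, insert
vaddr=211: (3,2) not in TLB -> MISS, insert
vaddr=211: (3,2) in TLB -> HIT
vaddr=221: (3,3) not in TLB -> MISS, insert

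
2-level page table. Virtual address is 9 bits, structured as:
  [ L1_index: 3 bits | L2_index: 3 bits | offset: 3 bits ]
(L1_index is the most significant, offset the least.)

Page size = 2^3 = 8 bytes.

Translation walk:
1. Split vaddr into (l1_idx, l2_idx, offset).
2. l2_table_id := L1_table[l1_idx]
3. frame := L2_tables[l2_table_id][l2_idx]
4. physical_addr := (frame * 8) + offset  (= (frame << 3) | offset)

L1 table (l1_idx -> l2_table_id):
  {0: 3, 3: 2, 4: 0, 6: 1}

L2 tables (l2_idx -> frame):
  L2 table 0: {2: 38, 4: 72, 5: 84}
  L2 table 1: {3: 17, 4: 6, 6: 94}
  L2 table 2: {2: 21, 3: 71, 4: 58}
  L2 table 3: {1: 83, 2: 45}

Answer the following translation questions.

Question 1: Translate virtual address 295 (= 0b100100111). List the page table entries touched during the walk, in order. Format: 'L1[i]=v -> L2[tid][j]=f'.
Answer: L1[4]=0 -> L2[0][4]=72

Derivation:
vaddr = 295 = 0b100100111
Split: l1_idx=4, l2_idx=4, offset=7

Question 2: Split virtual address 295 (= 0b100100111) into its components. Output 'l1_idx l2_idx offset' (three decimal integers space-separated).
Answer: 4 4 7

Derivation:
vaddr = 295 = 0b100100111
  top 3 bits -> l1_idx = 4
  next 3 bits -> l2_idx = 4
  bottom 3 bits -> offset = 7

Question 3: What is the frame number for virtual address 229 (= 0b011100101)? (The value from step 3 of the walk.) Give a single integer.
Answer: 58

Derivation:
vaddr = 229: l1_idx=3, l2_idx=4
L1[3] = 2; L2[2][4] = 58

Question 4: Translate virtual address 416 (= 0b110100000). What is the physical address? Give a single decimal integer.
vaddr = 416 = 0b110100000
Split: l1_idx=6, l2_idx=4, offset=0
L1[6] = 1
L2[1][4] = 6
paddr = 6 * 8 + 0 = 48

Answer: 48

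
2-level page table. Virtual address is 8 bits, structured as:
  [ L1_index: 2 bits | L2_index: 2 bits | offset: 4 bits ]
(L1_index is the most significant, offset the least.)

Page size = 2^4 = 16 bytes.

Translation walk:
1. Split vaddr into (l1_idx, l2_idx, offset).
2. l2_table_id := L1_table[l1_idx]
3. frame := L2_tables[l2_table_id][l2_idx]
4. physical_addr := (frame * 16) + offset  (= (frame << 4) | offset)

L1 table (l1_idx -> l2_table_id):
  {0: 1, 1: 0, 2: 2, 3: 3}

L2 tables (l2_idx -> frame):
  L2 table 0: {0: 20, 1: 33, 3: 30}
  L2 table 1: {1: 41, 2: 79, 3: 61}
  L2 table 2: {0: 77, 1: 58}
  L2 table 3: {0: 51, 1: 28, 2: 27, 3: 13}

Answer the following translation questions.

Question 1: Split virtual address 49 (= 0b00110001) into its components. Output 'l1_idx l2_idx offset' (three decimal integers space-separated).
Answer: 0 3 1

Derivation:
vaddr = 49 = 0b00110001
  top 2 bits -> l1_idx = 0
  next 2 bits -> l2_idx = 3
  bottom 4 bits -> offset = 1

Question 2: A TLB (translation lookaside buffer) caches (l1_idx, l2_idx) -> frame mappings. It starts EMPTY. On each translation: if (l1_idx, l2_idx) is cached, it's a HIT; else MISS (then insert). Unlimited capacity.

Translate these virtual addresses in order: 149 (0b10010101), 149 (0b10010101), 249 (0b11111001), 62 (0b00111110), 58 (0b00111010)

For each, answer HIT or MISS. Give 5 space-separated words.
Answer: MISS HIT MISS MISS HIT

Derivation:
vaddr=149: (2,1) not in TLB -> MISS, insert
vaddr=149: (2,1) in TLB -> HIT
vaddr=249: (3,3) not in TLB -> MISS, insert
vaddr=62: (0,3) not in TLB -> MISS, insert
vaddr=58: (0,3) in TLB -> HIT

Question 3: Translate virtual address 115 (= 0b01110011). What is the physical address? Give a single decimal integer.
vaddr = 115 = 0b01110011
Split: l1_idx=1, l2_idx=3, offset=3
L1[1] = 0
L2[0][3] = 30
paddr = 30 * 16 + 3 = 483

Answer: 483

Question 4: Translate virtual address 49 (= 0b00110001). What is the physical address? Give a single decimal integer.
vaddr = 49 = 0b00110001
Split: l1_idx=0, l2_idx=3, offset=1
L1[0] = 1
L2[1][3] = 61
paddr = 61 * 16 + 1 = 977

Answer: 977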